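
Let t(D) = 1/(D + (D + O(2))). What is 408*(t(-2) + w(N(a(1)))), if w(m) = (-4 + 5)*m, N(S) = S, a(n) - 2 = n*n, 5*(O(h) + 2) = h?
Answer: 8058/7 ≈ 1151.1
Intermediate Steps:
O(h) = -2 + h/5
a(n) = 2 + n² (a(n) = 2 + n*n = 2 + n²)
w(m) = m (w(m) = 1*m = m)
t(D) = 1/(-8/5 + 2*D) (t(D) = 1/(D + (D + (-2 + (⅕)*2))) = 1/(D + (D + (-2 + ⅖))) = 1/(D + (D - 8/5)) = 1/(D + (-8/5 + D)) = 1/(-8/5 + 2*D))
408*(t(-2) + w(N(a(1)))) = 408*(5/(2*(-4 + 5*(-2))) + (2 + 1²)) = 408*(5/(2*(-4 - 10)) + (2 + 1)) = 408*((5/2)/(-14) + 3) = 408*((5/2)*(-1/14) + 3) = 408*(-5/28 + 3) = 408*(79/28) = 8058/7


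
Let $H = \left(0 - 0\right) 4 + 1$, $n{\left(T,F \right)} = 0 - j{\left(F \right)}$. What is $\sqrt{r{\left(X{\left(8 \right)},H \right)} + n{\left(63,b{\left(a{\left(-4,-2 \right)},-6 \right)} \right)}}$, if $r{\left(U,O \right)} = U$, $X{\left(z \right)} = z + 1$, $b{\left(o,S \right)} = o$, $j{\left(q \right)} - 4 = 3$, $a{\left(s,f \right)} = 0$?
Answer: $\sqrt{2} \approx 1.4142$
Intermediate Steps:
$j{\left(q \right)} = 7$ ($j{\left(q \right)} = 4 + 3 = 7$)
$n{\left(T,F \right)} = -7$ ($n{\left(T,F \right)} = 0 - 7 = -7$)
$X{\left(z \right)} = 1 + z$
$H = 1$ ($H = \left(0 + 0\right) 4 + 1 = 0 \cdot 4 + 1 = 0 + 1 = 1$)
$\sqrt{r{\left(X{\left(8 \right)},H \right)} + n{\left(63,b{\left(a{\left(-4,-2 \right)},-6 \right)} \right)}} = \sqrt{\left(1 + 8\right) - 7} = \sqrt{9 - 7} = \sqrt{2}$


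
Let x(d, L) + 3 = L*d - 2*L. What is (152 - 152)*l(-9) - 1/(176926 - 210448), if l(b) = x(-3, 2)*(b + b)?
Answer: 1/33522 ≈ 2.9831e-5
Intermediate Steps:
x(d, L) = -3 - 2*L + L*d (x(d, L) = -3 + (L*d - 2*L) = -3 + (-2*L + L*d) = -3 - 2*L + L*d)
l(b) = -26*b (l(b) = (-3 - 2*2 + 2*(-3))*(b + b) = (-3 - 4 - 6)*(2*b) = -26*b)
(152 - 152)*l(-9) - 1/(176926 - 210448) = (152 - 152)*(-26*(-9)) - 1/(176926 - 210448) = 0*234 - 1/(-33522) = 0 - 1*(-1/33522) = 0 + 1/33522 = 1/33522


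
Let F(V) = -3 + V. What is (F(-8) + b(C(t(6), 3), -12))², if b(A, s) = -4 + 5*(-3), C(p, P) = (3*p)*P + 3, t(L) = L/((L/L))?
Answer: 900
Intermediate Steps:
t(L) = L (t(L) = L/1 = L*1 = L)
C(p, P) = 3 + 3*P*p (C(p, P) = 3*P*p + 3 = 3 + 3*P*p)
b(A, s) = -19 (b(A, s) = -4 - 15 = -19)
(F(-8) + b(C(t(6), 3), -12))² = ((-3 - 8) - 19)² = (-11 - 19)² = (-30)² = 900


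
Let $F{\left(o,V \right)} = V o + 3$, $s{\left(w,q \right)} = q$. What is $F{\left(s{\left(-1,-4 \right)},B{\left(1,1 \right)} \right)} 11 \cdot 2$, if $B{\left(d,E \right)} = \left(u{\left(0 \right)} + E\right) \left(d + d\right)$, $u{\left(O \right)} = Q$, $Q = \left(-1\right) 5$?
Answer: $770$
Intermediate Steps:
$Q = -5$
$u{\left(O \right)} = -5$
$B{\left(d,E \right)} = 2 d \left(-5 + E\right)$ ($B{\left(d,E \right)} = \left(-5 + E\right) \left(d + d\right) = \left(-5 + E\right) 2 d = 2 d \left(-5 + E\right)$)
$F{\left(o,V \right)} = 3 + V o$
$F{\left(s{\left(-1,-4 \right)},B{\left(1,1 \right)} \right)} 11 \cdot 2 = \left(3 + 2 \cdot 1 \left(-5 + 1\right) \left(-4\right)\right) 11 \cdot 2 = \left(3 + 2 \cdot 1 \left(-4\right) \left(-4\right)\right) 11 \cdot 2 = \left(3 - -32\right) 11 \cdot 2 = \left(3 + 32\right) 11 \cdot 2 = 35 \cdot 11 \cdot 2 = 385 \cdot 2 = 770$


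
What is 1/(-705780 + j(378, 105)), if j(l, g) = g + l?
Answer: -1/705297 ≈ -1.4178e-6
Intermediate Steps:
1/(-705780 + j(378, 105)) = 1/(-705780 + (105 + 378)) = 1/(-705780 + 483) = 1/(-705297) = -1/705297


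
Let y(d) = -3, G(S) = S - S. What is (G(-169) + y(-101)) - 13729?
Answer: -13732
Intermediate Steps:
G(S) = 0
(G(-169) + y(-101)) - 13729 = (0 - 3) - 13729 = -3 - 13729 = -13732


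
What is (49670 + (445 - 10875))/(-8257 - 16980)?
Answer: -39240/25237 ≈ -1.5549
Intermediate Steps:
(49670 + (445 - 10875))/(-8257 - 16980) = (49670 - 10430)/(-25237) = 39240*(-1/25237) = -39240/25237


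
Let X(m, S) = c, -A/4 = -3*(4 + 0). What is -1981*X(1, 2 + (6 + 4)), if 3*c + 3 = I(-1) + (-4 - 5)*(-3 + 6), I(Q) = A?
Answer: -11886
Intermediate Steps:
A = 48 (A = -(-12)*(4 + 0) = -(-12)*4 = -4*(-12) = 48)
I(Q) = 48
c = 6 (c = -1 + (48 + (-4 - 5)*(-3 + 6))/3 = -1 + (48 - 9*3)/3 = -1 + (48 - 27)/3 = -1 + (⅓)*21 = -1 + 7 = 6)
X(m, S) = 6
-1981*X(1, 2 + (6 + 4)) = -1981*6 = -11886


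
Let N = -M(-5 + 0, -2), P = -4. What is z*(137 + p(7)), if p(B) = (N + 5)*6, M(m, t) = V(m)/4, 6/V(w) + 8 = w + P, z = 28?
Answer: 79744/17 ≈ 4690.8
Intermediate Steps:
V(w) = 6/(-12 + w) (V(w) = 6/(-8 + (w - 4)) = 6/(-8 + (-4 + w)) = 6/(-12 + w))
M(m, t) = 3/(2*(-12 + m)) (M(m, t) = (6/(-12 + m))/4 = (6/(-12 + m))*(1/4) = 3/(2*(-12 + m)))
N = 3/34 (N = -3/(2*(-12 + (-5 + 0))) = -3/(2*(-12 - 5)) = -3/(2*(-17)) = -3*(-1)/(2*17) = -1*(-3/34) = 3/34 ≈ 0.088235)
p(B) = 519/17 (p(B) = (3/34 + 5)*6 = (173/34)*6 = 519/17)
z*(137 + p(7)) = 28*(137 + 519/17) = 28*(2848/17) = 79744/17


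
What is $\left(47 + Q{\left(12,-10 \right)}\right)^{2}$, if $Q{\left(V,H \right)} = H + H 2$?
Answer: $289$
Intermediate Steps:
$Q{\left(V,H \right)} = 3 H$ ($Q{\left(V,H \right)} = H + 2 H = 3 H$)
$\left(47 + Q{\left(12,-10 \right)}\right)^{2} = \left(47 + 3 \left(-10\right)\right)^{2} = \left(47 - 30\right)^{2} = 17^{2} = 289$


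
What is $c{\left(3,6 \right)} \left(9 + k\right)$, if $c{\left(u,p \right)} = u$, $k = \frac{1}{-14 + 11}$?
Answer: $26$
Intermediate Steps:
$k = - \frac{1}{3}$ ($k = \frac{1}{-3} = - \frac{1}{3} \approx -0.33333$)
$c{\left(3,6 \right)} \left(9 + k\right) = 3 \left(9 - \frac{1}{3}\right) = 3 \cdot \frac{26}{3} = 26$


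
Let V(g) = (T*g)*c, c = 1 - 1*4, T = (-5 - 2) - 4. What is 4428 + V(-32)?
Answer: 3372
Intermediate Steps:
T = -11 (T = -7 - 4 = -11)
c = -3 (c = 1 - 4 = -3)
V(g) = 33*g (V(g) = -11*g*(-3) = 33*g)
4428 + V(-32) = 4428 + 33*(-32) = 4428 - 1056 = 3372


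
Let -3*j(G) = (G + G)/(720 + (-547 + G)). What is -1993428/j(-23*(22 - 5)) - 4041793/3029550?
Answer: 1974813483408737/1184554050 ≈ 1.6671e+6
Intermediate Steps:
j(G) = -2*G/(3*(173 + G)) (j(G) = -(G + G)/(3*(720 + (-547 + G))) = -2*G/(3*(173 + G)))
-1993428/j(-23*(22 - 5)) - 4041793/3029550 = -1993428*(519 + 3*(-23*(22 - 5)))/(46*(22 - 5)) - 4041793/3029550 = -1993428/((-2*(-23*17)/(519 + 3*(-23*17)))) - 4041793*1/3029550 = -1993428/((-2*(-391)/(519 + 3*(-391)))) - 4041793/3029550 = -1993428/((-2*(-391)/(519 - 1173))) - 4041793/3029550 = -1993428/((-2*(-391)/(-654))) - 4041793/3029550 = -1993428/((-2*(-391)*(-1/654))) - 4041793/3029550 = -1993428/(-391/327) - 4041793/3029550 = -1993428*(-327/391) - 4041793/3029550 = 651850956/391 - 4041793/3029550 = 1974813483408737/1184554050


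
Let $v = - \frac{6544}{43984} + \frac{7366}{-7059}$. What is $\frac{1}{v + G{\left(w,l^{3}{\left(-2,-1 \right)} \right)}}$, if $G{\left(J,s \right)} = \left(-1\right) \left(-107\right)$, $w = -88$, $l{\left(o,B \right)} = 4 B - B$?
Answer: $\frac{19405191}{2053219172} \approx 0.0094511$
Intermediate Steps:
$l{\left(o,B \right)} = 3 B$
$G{\left(J,s \right)} = 107$
$v = - \frac{23136265}{19405191}$ ($v = \left(-6544\right) \frac{1}{43984} + 7366 \left(- \frac{1}{7059}\right) = - \frac{409}{2749} - \frac{7366}{7059} = - \frac{23136265}{19405191} \approx -1.1923$)
$\frac{1}{v + G{\left(w,l^{3}{\left(-2,-1 \right)} \right)}} = \frac{1}{- \frac{23136265}{19405191} + 107} = \frac{1}{\frac{2053219172}{19405191}} = \frac{19405191}{2053219172}$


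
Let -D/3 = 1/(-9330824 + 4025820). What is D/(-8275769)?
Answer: -3/43902987648076 ≈ -6.8332e-14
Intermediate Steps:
D = 3/5305004 (D = -3/(-9330824 + 4025820) = -3/(-5305004) = -3*(-1/5305004) = 3/5305004 ≈ 5.6550e-7)
D/(-8275769) = (3/5305004)/(-8275769) = (3/5305004)*(-1/8275769) = -3/43902987648076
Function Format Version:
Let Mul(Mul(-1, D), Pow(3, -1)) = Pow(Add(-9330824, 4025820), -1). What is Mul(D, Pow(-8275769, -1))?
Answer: Rational(-3, 43902987648076) ≈ -6.8332e-14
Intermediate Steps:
D = Rational(3, 5305004) (D = Mul(-3, Pow(Add(-9330824, 4025820), -1)) = Mul(-3, Pow(-5305004, -1)) = Mul(-3, Rational(-1, 5305004)) = Rational(3, 5305004) ≈ 5.6550e-7)
Mul(D, Pow(-8275769, -1)) = Mul(Rational(3, 5305004), Pow(-8275769, -1)) = Mul(Rational(3, 5305004), Rational(-1, 8275769)) = Rational(-3, 43902987648076)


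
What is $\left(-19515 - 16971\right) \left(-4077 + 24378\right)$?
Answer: $-740702286$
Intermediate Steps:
$\left(-19515 - 16971\right) \left(-4077 + 24378\right) = \left(-36486\right) 20301 = -740702286$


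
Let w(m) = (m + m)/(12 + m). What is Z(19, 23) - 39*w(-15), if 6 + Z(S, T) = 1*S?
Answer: -377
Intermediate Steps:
Z(S, T) = -6 + S (Z(S, T) = -6 + 1*S = -6 + S)
w(m) = 2*m/(12 + m) (w(m) = (2*m)/(12 + m) = 2*m/(12 + m))
Z(19, 23) - 39*w(-15) = (-6 + 19) - 78*(-15)/(12 - 15) = 13 - 78*(-15)/(-3) = 13 - 78*(-15)*(-1)/3 = 13 - 39*10 = 13 - 390 = -377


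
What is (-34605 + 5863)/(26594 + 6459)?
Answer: -28742/33053 ≈ -0.86957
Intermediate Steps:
(-34605 + 5863)/(26594 + 6459) = -28742/33053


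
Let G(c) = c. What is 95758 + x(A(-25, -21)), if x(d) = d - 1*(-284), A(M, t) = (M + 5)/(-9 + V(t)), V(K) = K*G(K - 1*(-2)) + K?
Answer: 35439478/369 ≈ 96042.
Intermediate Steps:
V(K) = K + K*(2 + K) (V(K) = K*(K - 1*(-2)) + K = K*(K + 2) + K = K*(2 + K) + K = K + K*(2 + K))
A(M, t) = (5 + M)/(-9 + t*(3 + t)) (A(M, t) = (M + 5)/(-9 + t*(3 + t)) = (5 + M)/(-9 + t*(3 + t)))
x(d) = 284 + d (x(d) = d + 284 = 284 + d)
95758 + x(A(-25, -21)) = 95758 + (284 + (5 - 25)/(-9 - 21*(3 - 21))) = 95758 + (284 - 20/(-9 - 21*(-18))) = 95758 + (284 - 20/(-9 + 378)) = 95758 + (284 - 20/369) = 95758 + 104776/369 = 35439478/369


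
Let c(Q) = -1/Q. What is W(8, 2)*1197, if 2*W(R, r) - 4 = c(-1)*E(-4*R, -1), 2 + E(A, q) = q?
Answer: 1197/2 ≈ 598.50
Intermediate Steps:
E(A, q) = -2 + q
W(R, r) = ½ (W(R, r) = 2 + ((-1/(-1))*(-2 - 1))/2 = 2 + (-1*(-1)*(-3))/2 = 2 + (1*(-3))/2 = 2 + (½)*(-3) = 2 - 3/2 = ½)
W(8, 2)*1197 = (½)*1197 = 1197/2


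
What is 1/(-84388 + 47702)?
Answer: -1/36686 ≈ -2.7258e-5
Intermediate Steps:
1/(-84388 + 47702) = 1/(-36686) = -1/36686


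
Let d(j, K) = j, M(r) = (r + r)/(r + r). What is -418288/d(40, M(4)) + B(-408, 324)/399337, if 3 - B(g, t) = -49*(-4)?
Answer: -20879735347/1996685 ≈ -10457.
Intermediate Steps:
M(r) = 1 (M(r) = (2*r)/((2*r)) = (2*r)*(1/(2*r)) = 1)
B(g, t) = -193 (B(g, t) = 3 - (-49)*(-4) = 3 - 1*196 = 3 - 196 = -193)
-418288/d(40, M(4)) + B(-408, 324)/399337 = -418288/40 - 193/399337 = -418288*1/40 - 193*1/399337 = -52286/5 - 193/399337 = -20879735347/1996685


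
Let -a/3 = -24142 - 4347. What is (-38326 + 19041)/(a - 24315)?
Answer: -2755/8736 ≈ -0.31536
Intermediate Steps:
a = 85467 (a = -3*(-24142 - 4347) = -3*(-28489) = 85467)
(-38326 + 19041)/(a - 24315) = (-38326 + 19041)/(85467 - 24315) = -19285/61152 = -19285*1/61152 = -2755/8736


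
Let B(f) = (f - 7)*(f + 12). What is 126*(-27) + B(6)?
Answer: -3420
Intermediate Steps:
B(f) = (-7 + f)*(12 + f)
126*(-27) + B(6) = 126*(-27) + (-84 + 6² + 5*6) = -3402 + (-84 + 36 + 30) = -3402 - 18 = -3420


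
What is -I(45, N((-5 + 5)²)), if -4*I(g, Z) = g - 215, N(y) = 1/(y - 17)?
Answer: -85/2 ≈ -42.500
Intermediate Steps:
N(y) = 1/(-17 + y)
I(g, Z) = 215/4 - g/4 (I(g, Z) = -(g - 215)/4 = -(-215 + g)/4 = 215/4 - g/4)
-I(45, N((-5 + 5)²)) = -(215/4 - ¼*45) = -(215/4 - 45/4) = -1*85/2 = -85/2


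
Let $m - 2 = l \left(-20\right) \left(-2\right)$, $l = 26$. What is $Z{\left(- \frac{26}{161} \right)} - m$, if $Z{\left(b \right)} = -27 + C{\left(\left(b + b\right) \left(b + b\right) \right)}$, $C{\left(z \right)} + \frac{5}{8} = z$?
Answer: $- \frac{221784365}{207368} \approx -1069.5$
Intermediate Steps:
$C{\left(z \right)} = - \frac{5}{8} + z$
$Z{\left(b \right)} = - \frac{221}{8} + 4 b^{2}$ ($Z{\left(b \right)} = -27 + \left(- \frac{5}{8} + \left(b + b\right) \left(b + b\right)\right) = -27 + \left(- \frac{5}{8} + 2 b 2 b\right) = -27 + \left(- \frac{5}{8} + 4 b^{2}\right) = - \frac{221}{8} + 4 b^{2}$)
$m = 1042$ ($m = 2 + 26 \left(-20\right) \left(-2\right) = 2 - -1040 = 2 + 1040 = 1042$)
$Z{\left(- \frac{26}{161} \right)} - m = \left(- \frac{221}{8} + 4 \left(- \frac{26}{161}\right)^{2}\right) - 1042 = \left(- \frac{221}{8} + 4 \cdot \frac{676}{25921}\right) - 1042 = \left(- \frac{221}{8} + \frac{2704}{25921}\right) - 1042 = - \frac{5706909}{207368} - 1042 = - \frac{221784365}{207368}$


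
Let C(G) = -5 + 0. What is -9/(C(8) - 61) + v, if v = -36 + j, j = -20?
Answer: -1229/22 ≈ -55.864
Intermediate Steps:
C(G) = -5
v = -56 (v = -36 - 20 = -56)
-9/(C(8) - 61) + v = -9/(-5 - 61) - 56 = -9/(-66) - 56 = -1/66*(-9) - 56 = 3/22 - 56 = -1229/22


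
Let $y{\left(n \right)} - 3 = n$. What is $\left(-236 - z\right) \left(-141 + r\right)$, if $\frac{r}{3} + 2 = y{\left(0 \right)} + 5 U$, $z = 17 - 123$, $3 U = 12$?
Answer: $10140$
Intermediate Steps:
$U = 4$ ($U = \frac{1}{3} \cdot 12 = 4$)
$y{\left(n \right)} = 3 + n$
$z = -106$
$r = 63$ ($r = -6 + 3 \left(\left(3 + 0\right) + 5 \cdot 4\right) = -6 + 3 \left(3 + 20\right) = -6 + 3 \cdot 23 = -6 + 69 = 63$)
$\left(-236 - z\right) \left(-141 + r\right) = \left(-236 - -106\right) \left(-141 + 63\right) = \left(-236 + 106\right) \left(-78\right) = \left(-130\right) \left(-78\right) = 10140$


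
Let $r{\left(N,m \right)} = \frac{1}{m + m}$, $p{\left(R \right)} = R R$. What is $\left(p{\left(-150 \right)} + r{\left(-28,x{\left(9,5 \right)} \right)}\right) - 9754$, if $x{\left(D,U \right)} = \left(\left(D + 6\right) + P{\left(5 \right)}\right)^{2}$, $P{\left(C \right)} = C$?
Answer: $\frac{10196801}{800} \approx 12746.0$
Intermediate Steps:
$x{\left(D,U \right)} = \left(11 + D\right)^{2}$ ($x{\left(D,U \right)} = \left(\left(D + 6\right) + 5\right)^{2} = \left(\left(6 + D\right) + 5\right)^{2} = \left(11 + D\right)^{2}$)
$p{\left(R \right)} = R^{2}$
$r{\left(N,m \right)} = \frac{1}{2 m}$
$\left(p{\left(-150 \right)} + r{\left(-28,x{\left(9,5 \right)} \right)}\right) - 9754 = \left(\left(-150\right)^{2} + \frac{1}{2 \left(11 + 9\right)^{2}}\right) - 9754 = \left(22500 + \frac{1}{2 \cdot 20^{2}}\right) - 9754 = \left(22500 + \frac{1}{2 \cdot 400}\right) - 9754 = \left(22500 + \frac{1}{2} \cdot \frac{1}{400}\right) - 9754 = \left(22500 + \frac{1}{800}\right) - 9754 = \frac{18000001}{800} - 9754 = \frac{10196801}{800}$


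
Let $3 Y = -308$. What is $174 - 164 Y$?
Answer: $\frac{51034}{3} \approx 17011.0$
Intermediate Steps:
$Y = - \frac{308}{3}$ ($Y = \frac{1}{3} \left(-308\right) = - \frac{308}{3} \approx -102.67$)
$174 - 164 Y = 174 - - \frac{50512}{3} = 174 + \frac{50512}{3} = \frac{51034}{3}$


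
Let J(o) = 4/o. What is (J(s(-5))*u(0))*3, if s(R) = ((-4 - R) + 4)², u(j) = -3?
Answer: -36/25 ≈ -1.4400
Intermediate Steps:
s(R) = R² (s(R) = (-R)² = R²)
(J(s(-5))*u(0))*3 = ((4/((-5)²))*(-3))*3 = ((4/25)*(-3))*3 = -12/25*3 = -36/25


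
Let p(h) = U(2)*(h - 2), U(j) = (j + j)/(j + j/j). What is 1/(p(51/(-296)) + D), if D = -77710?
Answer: -222/17252263 ≈ -1.2868e-5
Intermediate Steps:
U(j) = 2*j/(1 + j) (U(j) = (2*j)/(j + 1) = (2*j)/(1 + j) = 2*j/(1 + j))
p(h) = -8/3 + 4*h/3 (p(h) = (2*2/(1 + 2))*(h - 2) = (2*2/3)*(-2 + h) = (2*2*(⅓))*(-2 + h) = 4*(-2 + h)/3 = -8/3 + 4*h/3)
1/(p(51/(-296)) + D) = 1/((-8/3 + 4*(51/(-296))/3) - 77710) = 1/((-8/3 + 4*(51*(-1/296))/3) - 77710) = 1/((-8/3 + (4/3)*(-51/296)) - 77710) = 1/((-8/3 - 17/74) - 77710) = 1/(-643/222 - 77710) = 1/(-17252263/222) = -222/17252263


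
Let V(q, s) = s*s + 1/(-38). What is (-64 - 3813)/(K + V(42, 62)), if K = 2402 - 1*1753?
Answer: -147326/170733 ≈ -0.86290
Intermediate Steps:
K = 649 (K = 2402 - 1753 = 649)
V(q, s) = -1/38 + s**2 (V(q, s) = s**2 - 1/38 = -1/38 + s**2)
(-64 - 3813)/(K + V(42, 62)) = (-64 - 3813)/(649 + (-1/38 + 62**2)) = -3877/(649 + (-1/38 + 3844)) = -3877/(649 + 146071/38) = -3877/170733/38 = -3877*38/170733 = -147326/170733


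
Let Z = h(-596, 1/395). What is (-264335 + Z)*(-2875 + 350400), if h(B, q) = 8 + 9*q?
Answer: -7256958387780/79 ≈ -9.1860e+10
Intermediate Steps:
Z = 3169/395 (Z = 8 + 9/395 = 3169/395 ≈ 8.0228)
(-264335 + Z)*(-2875 + 350400) = (-264335 + 3169/395)*(-2875 + 350400) = -104409156/395*347525 = -7256958387780/79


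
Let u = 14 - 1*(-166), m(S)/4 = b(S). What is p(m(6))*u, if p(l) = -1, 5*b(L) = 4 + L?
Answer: -180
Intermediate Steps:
b(L) = ⅘ + L/5 (b(L) = (4 + L)/5 = ⅘ + L/5)
m(S) = 16/5 + 4*S/5 (m(S) = 4*(⅘ + S/5) = 16/5 + 4*S/5)
u = 180 (u = 14 + 166 = 180)
p(m(6))*u = -1*180 = -180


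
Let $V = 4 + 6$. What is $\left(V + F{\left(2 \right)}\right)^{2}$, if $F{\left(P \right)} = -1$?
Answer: $81$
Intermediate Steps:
$V = 10$
$\left(V + F{\left(2 \right)}\right)^{2} = \left(10 - 1\right)^{2} = 9^{2} = 81$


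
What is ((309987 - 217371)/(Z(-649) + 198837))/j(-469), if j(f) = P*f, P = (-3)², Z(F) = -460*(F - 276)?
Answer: -30872/878442159 ≈ -3.5144e-5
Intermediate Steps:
Z(F) = 126960 - 460*F (Z(F) = -460*(-276 + F) = 126960 - 460*F)
P = 9
j(f) = 9*f
((309987 - 217371)/(Z(-649) + 198837))/j(-469) = ((309987 - 217371)/((126960 - 460*(-649)) + 198837))/((9*(-469))) = (92616/((126960 + 298540) + 198837))/(-4221) = (92616/(425500 + 198837))*(-1/4221) = (92616/624337)*(-1/4221) = -30872/878442159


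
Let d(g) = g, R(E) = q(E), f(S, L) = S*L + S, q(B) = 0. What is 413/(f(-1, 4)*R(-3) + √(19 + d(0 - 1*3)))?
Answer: 413/4 ≈ 103.25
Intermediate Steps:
f(S, L) = S + L*S (f(S, L) = L*S + S = S + L*S)
R(E) = 0
413/(f(-1, 4)*R(-3) + √(19 + d(0 - 1*3))) = 413/(-(1 + 4)*0 + √(19 + (0 - 1*3))) = 413/(-1*5*0 + √(19 + (0 - 3))) = 413/(-5*0 + √(19 - 3)) = 413/(0 + √16) = 413/(0 + 4) = 413/4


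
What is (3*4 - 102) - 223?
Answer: -313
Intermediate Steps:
(3*4 - 102) - 223 = (12 - 102) - 223 = -90 - 223 = -313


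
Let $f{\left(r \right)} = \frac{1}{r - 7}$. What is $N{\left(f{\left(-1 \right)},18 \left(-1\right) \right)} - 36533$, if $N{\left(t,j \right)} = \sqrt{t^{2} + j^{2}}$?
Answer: $-36533 + \frac{\sqrt{20737}}{8} \approx -36515.0$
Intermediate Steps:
$f{\left(r \right)} = \frac{1}{-7 + r}$
$N{\left(t,j \right)} = \sqrt{j^{2} + t^{2}}$
$N{\left(f{\left(-1 \right)},18 \left(-1\right) \right)} - 36533 = \sqrt{\left(18 \left(-1\right)\right)^{2} + \left(\frac{1}{-7 - 1}\right)^{2}} - 36533 = \sqrt{\left(-18\right)^{2} + \left(\frac{1}{-8}\right)^{2}} - 36533 = \sqrt{324 + \left(- \frac{1}{8}\right)^{2}} - 36533 = \sqrt{324 + \frac{1}{64}} - 36533 = \sqrt{\frac{20737}{64}} - 36533 = \frac{\sqrt{20737}}{8} - 36533 = -36533 + \frac{\sqrt{20737}}{8}$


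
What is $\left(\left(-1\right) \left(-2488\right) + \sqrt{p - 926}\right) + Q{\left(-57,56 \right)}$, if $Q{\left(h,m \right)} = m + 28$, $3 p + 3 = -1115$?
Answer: $2572 + \frac{2 i \sqrt{2922}}{3} \approx 2572.0 + 36.037 i$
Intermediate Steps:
$p = - \frac{1118}{3}$ ($p = -1 + \frac{1}{3} \left(-1115\right) = -1 - \frac{1115}{3} = - \frac{1118}{3} \approx -372.67$)
$Q{\left(h,m \right)} = 28 + m$
$\left(\left(-1\right) \left(-2488\right) + \sqrt{p - 926}\right) + Q{\left(-57,56 \right)} = \left(\left(-1\right) \left(-2488\right) + \sqrt{- \frac{1118}{3} - 926}\right) + \left(28 + 56\right) = \left(2488 + \sqrt{- \frac{3896}{3}}\right) + 84 = \left(2488 + \frac{2 i \sqrt{2922}}{3}\right) + 84 = 2572 + \frac{2 i \sqrt{2922}}{3}$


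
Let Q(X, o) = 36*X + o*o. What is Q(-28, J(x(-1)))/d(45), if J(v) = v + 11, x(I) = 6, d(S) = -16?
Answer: 719/16 ≈ 44.938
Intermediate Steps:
J(v) = 11 + v
Q(X, o) = o**2 + 36*X (Q(X, o) = 36*X + o**2 = o**2 + 36*X)
Q(-28, J(x(-1)))/d(45) = ((11 + 6)**2 + 36*(-28))/(-16) = (17**2 - 1008)*(-1/16) = (289 - 1008)*(-1/16) = -719*(-1/16) = 719/16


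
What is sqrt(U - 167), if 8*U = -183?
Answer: 7*I*sqrt(62)/4 ≈ 13.78*I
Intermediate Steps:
U = -183/8 (U = (1/8)*(-183) = -183/8 ≈ -22.875)
sqrt(U - 167) = sqrt(-183/8 - 167) = sqrt(-1519/8) = 7*I*sqrt(62)/4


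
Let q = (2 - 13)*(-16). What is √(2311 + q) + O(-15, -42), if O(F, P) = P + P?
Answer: -84 + √2487 ≈ -34.130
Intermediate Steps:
q = 176 (q = -11*(-16) = 176)
O(F, P) = 2*P
√(2311 + q) + O(-15, -42) = √(2311 + 176) + 2*(-42) = √2487 - 84 = -84 + √2487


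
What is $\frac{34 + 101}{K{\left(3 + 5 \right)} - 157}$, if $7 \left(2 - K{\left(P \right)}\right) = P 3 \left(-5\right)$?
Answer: $- \frac{189}{193} \approx -0.97927$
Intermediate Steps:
$K{\left(P \right)} = 2 + \frac{15 P}{7}$ ($K{\left(P \right)} = 2 - \frac{P 3 \left(-5\right)}{7} = 2 - \frac{3 P \left(-5\right)}{7} = 2 - \frac{\left(-15\right) P}{7} = 2 + \frac{15 P}{7}$)
$\frac{34 + 101}{K{\left(3 + 5 \right)} - 157} = \frac{34 + 101}{\left(2 + \frac{15 \left(3 + 5\right)}{7}\right) - 157} = \frac{135}{\left(2 + \frac{15}{7} \cdot 8\right) - 157} = \frac{135}{\left(2 + \frac{120}{7}\right) - 157} = \frac{135}{\frac{134}{7} - 157} = \frac{135}{- \frac{965}{7}} = 135 \left(- \frac{7}{965}\right) = - \frac{189}{193}$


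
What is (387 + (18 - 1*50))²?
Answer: 126025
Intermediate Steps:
(387 + (18 - 1*50))² = (387 + (18 - 50))² = (387 - 32)² = 355² = 126025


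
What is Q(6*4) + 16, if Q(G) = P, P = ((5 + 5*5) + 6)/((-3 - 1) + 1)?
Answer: 4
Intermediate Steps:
P = -12 (P = ((5 + 25) + 6)/(-4 + 1) = (30 + 6)/(-3) = 36*(-1/3) = -12)
Q(G) = -12
Q(6*4) + 16 = -12 + 16 = 4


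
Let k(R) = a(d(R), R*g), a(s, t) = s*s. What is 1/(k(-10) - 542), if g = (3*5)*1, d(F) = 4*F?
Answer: 1/1058 ≈ 0.00094518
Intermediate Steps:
g = 15 (g = 15*1 = 15)
a(s, t) = s²
k(R) = 16*R² (k(R) = (4*R)² = 16*R²)
1/(k(-10) - 542) = 1/(16*(-10)² - 542) = 1/(16*100 - 542) = 1/(1600 - 542) = 1/1058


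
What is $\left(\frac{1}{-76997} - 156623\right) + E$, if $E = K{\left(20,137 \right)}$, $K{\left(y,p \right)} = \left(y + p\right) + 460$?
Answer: $- \frac{12011993983}{76997} \approx -1.5601 \cdot 10^{5}$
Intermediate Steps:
$K{\left(y,p \right)} = 460 + p + y$ ($K{\left(y,p \right)} = \left(p + y\right) + 460 = 460 + p + y$)
$E = 617$ ($E = 460 + 137 + 20 = 617$)
$\left(\frac{1}{-76997} - 156623\right) + E = \left(\frac{1}{-76997} - 156623\right) + 617 = \left(- \frac{1}{76997} - 156623\right) + 617 = - \frac{12059501132}{76997} + 617 = - \frac{12011993983}{76997}$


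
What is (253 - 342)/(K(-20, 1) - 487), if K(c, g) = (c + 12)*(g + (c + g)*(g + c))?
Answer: 89/3383 ≈ 0.026308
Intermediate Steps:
K(c, g) = (12 + c)*(g + (c + g)²) (K(c, g) = (12 + c)*(g + (c + g)*(c + g)) = (12 + c)*(g + (c + g)²))
(253 - 342)/(K(-20, 1) - 487) = (253 - 342)/((12*1 + 12*(-20 + 1)² - 20*1 - 20*(-20 + 1)²) - 487) = -89/((12 + 12*(-19)² - 20 - 20*(-19)²) - 487) = -89/((12 + 12*361 - 20 - 20*361) - 487) = -89/((12 + 4332 - 20 - 7220) - 487) = -89/(-2896 - 487) = -89/(-3383) = -89*(-1/3383) = 89/3383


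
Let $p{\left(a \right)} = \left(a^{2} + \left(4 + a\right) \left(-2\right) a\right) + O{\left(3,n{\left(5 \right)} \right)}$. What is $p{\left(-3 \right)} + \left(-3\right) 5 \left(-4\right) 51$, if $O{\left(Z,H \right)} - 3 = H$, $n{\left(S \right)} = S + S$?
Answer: $3088$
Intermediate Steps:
$n{\left(S \right)} = 2 S$
$O{\left(Z,H \right)} = 3 + H$
$p{\left(a \right)} = 13 + a^{2} + a \left(-8 - 2 a\right)$ ($p{\left(a \right)} = \left(a^{2} + \left(4 + a\right) \left(-2\right) a\right) + \left(3 + 2 \cdot 5\right) = \left(a^{2} + \left(-8 - 2 a\right) a\right) + \left(3 + 10\right) = \left(a^{2} + a \left(-8 - 2 a\right)\right) + 13 = 13 + a^{2} + a \left(-8 - 2 a\right)$)
$p{\left(-3 \right)} + \left(-3\right) 5 \left(-4\right) 51 = \left(13 - \left(-3\right)^{2} - -24\right) + \left(-3\right) 5 \left(-4\right) 51 = \left(13 - 9 + 24\right) + \left(-15\right) \left(-4\right) 51 = \left(13 - 9 + 24\right) + 60 \cdot 51 = 28 + 3060 = 3088$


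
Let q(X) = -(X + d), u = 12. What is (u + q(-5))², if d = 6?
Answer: 121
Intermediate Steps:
q(X) = -6 - X (q(X) = -(X + 6) = -(6 + X) = -6 - X)
(u + q(-5))² = (12 + (-6 - 1*(-5)))² = (12 + (-6 + 5))² = (12 - 1)² = 11² = 121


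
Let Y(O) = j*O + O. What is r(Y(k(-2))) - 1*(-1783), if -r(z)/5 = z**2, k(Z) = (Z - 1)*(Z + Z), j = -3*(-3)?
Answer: -70217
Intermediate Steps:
j = 9
k(Z) = 2*Z*(-1 + Z) (k(Z) = (-1 + Z)*(2*Z) = 2*Z*(-1 + Z))
Y(O) = 10*O (Y(O) = 9*O + O = 10*O)
r(z) = -5*z**2
r(Y(k(-2))) - 1*(-1783) = -5*1600*(-1 - 2)**2 - 1*(-1783) = -5*(10*(2*(-2)*(-3)))**2 + 1783 = -5*(10*12)**2 + 1783 = -5*120**2 + 1783 = -5*14400 + 1783 = -72000 + 1783 = -70217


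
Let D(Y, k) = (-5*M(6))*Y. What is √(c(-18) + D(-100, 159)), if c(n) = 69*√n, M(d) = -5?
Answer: √(-2500 + 207*I*√2) ≈ 2.9224 + 50.085*I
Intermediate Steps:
D(Y, k) = 25*Y (D(Y, k) = (-5*(-5))*Y = 25*Y)
√(c(-18) + D(-100, 159)) = √(69*√(-18) + 25*(-100)) = √(69*(3*I*√2) - 2500) = √(207*I*√2 - 2500) = √(-2500 + 207*I*√2)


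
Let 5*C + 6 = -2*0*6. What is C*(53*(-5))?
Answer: 318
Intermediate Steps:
C = -6/5 (C = -6/5 + (-2*0*6)/5 = -6/5 + (0*6)/5 = -6/5 + (⅕)*0 = -6/5 + 0 = -6/5 ≈ -1.2000)
C*(53*(-5)) = -318*(-5)/5 = -6/5*(-265) = 318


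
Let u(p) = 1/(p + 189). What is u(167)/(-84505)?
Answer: -1/30083780 ≈ -3.3240e-8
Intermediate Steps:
u(p) = 1/(189 + p)
u(167)/(-84505) = 1/((189 + 167)*(-84505)) = -1/84505/356 = (1/356)*(-1/84505) = -1/30083780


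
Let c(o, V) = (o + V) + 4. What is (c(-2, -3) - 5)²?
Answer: 36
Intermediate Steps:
c(o, V) = 4 + V + o (c(o, V) = (V + o) + 4 = 4 + V + o)
(c(-2, -3) - 5)² = ((4 - 3 - 2) - 5)² = (-1 - 5)² = (-6)² = 36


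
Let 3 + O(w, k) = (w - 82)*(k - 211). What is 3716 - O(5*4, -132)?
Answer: -17547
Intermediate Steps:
O(w, k) = -3 + (-211 + k)*(-82 + w) (O(w, k) = -3 + (w - 82)*(k - 211) = -3 + (-82 + w)*(-211 + k) = -3 + (-211 + k)*(-82 + w))
3716 - O(5*4, -132) = 3716 - (17299 - 1055*4 - 82*(-132) - 660*4) = 3716 - (17299 - 211*20 + 10824 - 132*20) = 3716 - (17299 - 4220 + 10824 - 2640) = 3716 - 1*21263 = 3716 - 21263 = -17547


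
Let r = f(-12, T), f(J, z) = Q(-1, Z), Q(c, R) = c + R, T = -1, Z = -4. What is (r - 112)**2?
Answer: 13689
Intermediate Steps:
Q(c, R) = R + c
f(J, z) = -5 (f(J, z) = -4 - 1 = -5)
r = -5
(r - 112)**2 = (-5 - 112)**2 = (-117)**2 = 13689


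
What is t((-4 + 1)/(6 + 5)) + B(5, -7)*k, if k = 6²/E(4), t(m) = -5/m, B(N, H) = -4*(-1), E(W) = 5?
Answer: 707/15 ≈ 47.133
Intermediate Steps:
B(N, H) = 4
k = 36/5 (k = 6²/5 = 36*(⅕) = 36/5 ≈ 7.2000)
t((-4 + 1)/(6 + 5)) + B(5, -7)*k = -5*(6 + 5)/(-4 + 1) + 4*(36/5) = -5/((-3/11)) + 144/5 = -5/((-3*1/11)) + 144/5 = -5/(-3/11) + 144/5 = -5*(-11/3) + 144/5 = 55/3 + 144/5 = 707/15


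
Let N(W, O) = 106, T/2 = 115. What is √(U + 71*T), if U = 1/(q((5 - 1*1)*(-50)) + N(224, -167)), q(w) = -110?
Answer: √65319/2 ≈ 127.79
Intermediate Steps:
T = 230 (T = 2*115 = 230)
U = -¼ (U = 1/(-110 + 106) = 1/(-4) = -¼ ≈ -0.25000)
√(U + 71*T) = √(-¼ + 71*230) = √(-¼ + 16330) = √(65319/4) = √65319/2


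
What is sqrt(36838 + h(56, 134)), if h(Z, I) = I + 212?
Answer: 8*sqrt(581) ≈ 192.83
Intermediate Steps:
h(Z, I) = 212 + I
sqrt(36838 + h(56, 134)) = sqrt(36838 + (212 + 134)) = sqrt(36838 + 346) = sqrt(37184) = 8*sqrt(581)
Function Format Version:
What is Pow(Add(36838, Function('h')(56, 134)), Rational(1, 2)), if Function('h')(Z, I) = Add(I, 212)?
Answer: Mul(8, Pow(581, Rational(1, 2))) ≈ 192.83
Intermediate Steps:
Function('h')(Z, I) = Add(212, I)
Pow(Add(36838, Function('h')(56, 134)), Rational(1, 2)) = Pow(Add(36838, Add(212, 134)), Rational(1, 2)) = Pow(Add(36838, 346), Rational(1, 2)) = Pow(37184, Rational(1, 2)) = Mul(8, Pow(581, Rational(1, 2)))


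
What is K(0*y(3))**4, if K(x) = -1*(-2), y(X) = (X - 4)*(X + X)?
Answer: 16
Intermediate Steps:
y(X) = 2*X*(-4 + X) (y(X) = (-4 + X)*(2*X) = 2*X*(-4 + X))
K(x) = 2
K(0*y(3))**4 = 2**4 = 16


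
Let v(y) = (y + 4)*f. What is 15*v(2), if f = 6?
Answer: 540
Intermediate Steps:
v(y) = 24 + 6*y (v(y) = (y + 4)*6 = (4 + y)*6 = 24 + 6*y)
15*v(2) = 15*(24 + 6*2) = 15*(24 + 12) = 15*36 = 540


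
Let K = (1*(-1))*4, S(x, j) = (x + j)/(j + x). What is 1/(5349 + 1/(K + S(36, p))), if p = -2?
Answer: 3/16046 ≈ 0.00018696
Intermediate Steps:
S(x, j) = 1 (S(x, j) = (j + x)/(j + x) = 1)
K = -4 (K = -1*4 = -4)
1/(5349 + 1/(K + S(36, p))) = 1/(5349 + 1/(-4 + 1)) = 1/(5349 + 1/(-3)) = 1/(5349 - ⅓) = 1/(16046/3) = 3/16046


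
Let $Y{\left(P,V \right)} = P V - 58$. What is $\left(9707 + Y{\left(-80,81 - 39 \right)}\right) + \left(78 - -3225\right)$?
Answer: $9592$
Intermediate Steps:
$Y{\left(P,V \right)} = -58 + P V$
$\left(9707 + Y{\left(-80,81 - 39 \right)}\right) + \left(78 - -3225\right) = \left(9707 - \left(58 + 80 \left(81 - 39\right)\right)\right) + \left(78 - -3225\right) = \left(9707 - \left(58 + 80 \left(81 - 39\right)\right)\right) + \left(78 + 3225\right) = \left(9707 - 3418\right) + 3303 = 6289 + 3303 = 9592$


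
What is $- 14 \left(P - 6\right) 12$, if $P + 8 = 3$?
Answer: $1848$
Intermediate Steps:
$P = -5$ ($P = -8 + 3 = -5$)
$- 14 \left(P - 6\right) 12 = - 14 \left(-5 - 6\right) 12 = \left(-14\right) \left(-11\right) 12 = 154 \cdot 12 = 1848$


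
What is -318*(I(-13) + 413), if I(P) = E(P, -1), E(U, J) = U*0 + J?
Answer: -131016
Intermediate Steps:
E(U, J) = J (E(U, J) = 0 + J = J)
I(P) = -1
-318*(I(-13) + 413) = -318*(-1 + 413) = -318*412 = -131016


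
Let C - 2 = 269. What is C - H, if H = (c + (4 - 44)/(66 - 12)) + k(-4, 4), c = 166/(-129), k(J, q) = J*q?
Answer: 335561/1161 ≈ 289.03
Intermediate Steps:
C = 271 (C = 2 + 269 = 271)
c = -166/129 (c = 166*(-1/129) = -166/129 ≈ -1.2868)
H = -20930/1161 (H = (-166/129 + (4 - 44)/(66 - 12)) - 4*4 = (-166/129 - 40/54) - 16 = (-166/129 - 40*1/54) - 16 = (-166/129 - 20/27) - 16 = -2354/1161 - 16 = -20930/1161 ≈ -18.028)
C - H = 271 - 1*(-20930/1161) = 271 + 20930/1161 = 335561/1161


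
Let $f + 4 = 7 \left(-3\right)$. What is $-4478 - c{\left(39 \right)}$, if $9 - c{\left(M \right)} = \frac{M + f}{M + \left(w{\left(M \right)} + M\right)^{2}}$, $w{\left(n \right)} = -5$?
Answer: $- \frac{5361951}{1195} \approx -4487.0$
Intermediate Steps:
$f = -25$ ($f = -4 + 7 \left(-3\right) = -4 - 21 = -25$)
$c{\left(M \right)} = 9 - \frac{-25 + M}{M + \left(-5 + M\right)^{2}}$ ($c{\left(M \right)} = 9 - \frac{M - 25}{M + \left(-5 + M\right)^{2}} = 9 - \frac{-25 + M}{M + \left(-5 + M\right)^{2}}$)
$-4478 - c{\left(39 \right)} = -4478 - \frac{25 + 8 \cdot 39 + 9 \left(-5 + 39\right)^{2}}{39 + \left(-5 + 39\right)^{2}} = -4478 - \frac{25 + 312 + 9 \cdot 34^{2}}{39 + 34^{2}} = -4478 - \frac{25 + 312 + 9 \cdot 1156}{39 + 1156} = -4478 - \frac{25 + 312 + 10404}{1195} = -4478 - \frac{1}{1195} \cdot 10741 = -4478 - \frac{10741}{1195} = - \frac{5361951}{1195}$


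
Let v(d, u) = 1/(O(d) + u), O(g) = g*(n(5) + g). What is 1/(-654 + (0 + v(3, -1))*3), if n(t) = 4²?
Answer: -56/36621 ≈ -0.0015292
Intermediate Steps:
n(t) = 16
O(g) = g*(16 + g)
v(d, u) = 1/(u + d*(16 + d)) (v(d, u) = 1/(d*(16 + d) + u) = 1/(u + d*(16 + d)))
1/(-654 + (0 + v(3, -1))*3) = 1/(-654 + (0 + 1/(-1 + 3*(16 + 3)))*3) = 1/(-654 + (0 + 1/(-1 + 3*19))*3) = 1/(-654 + (0 + 1/(-1 + 57))*3) = 1/(-654 + (0 + 1/56)*3) = 1/(-654 + (1/56)*3) = 1/(-654 + 3/56) = 1/(-36621/56) = -56/36621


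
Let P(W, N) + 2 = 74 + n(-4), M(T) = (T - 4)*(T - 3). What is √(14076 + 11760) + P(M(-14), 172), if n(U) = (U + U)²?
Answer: 136 + 2*√6459 ≈ 296.74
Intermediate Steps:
n(U) = 4*U² (n(U) = (2*U)² = 4*U²)
M(T) = (-4 + T)*(-3 + T)
P(W, N) = 136 (P(W, N) = -2 + (74 + 4*(-4)²) = -2 + (74 + 4*16) = -2 + (74 + 64) = -2 + 138 = 136)
√(14076 + 11760) + P(M(-14), 172) = √(14076 + 11760) + 136 = √25836 + 136 = 2*√6459 + 136 = 136 + 2*√6459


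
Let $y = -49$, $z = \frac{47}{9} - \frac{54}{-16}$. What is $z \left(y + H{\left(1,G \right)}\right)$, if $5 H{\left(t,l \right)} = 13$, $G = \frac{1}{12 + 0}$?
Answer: $- \frac{17951}{45} \approx -398.91$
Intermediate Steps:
$G = \frac{1}{12} \approx 0.083333$
$z = \frac{619}{72}$ ($z = 47 \cdot \frac{1}{9} - - \frac{27}{8} = \frac{47}{9} + \frac{27}{8} = \frac{619}{72} \approx 8.5972$)
$H{\left(t,l \right)} = \frac{13}{5}$ ($H{\left(t,l \right)} = \frac{1}{5} \cdot 13 = \frac{13}{5}$)
$z \left(y + H{\left(1,G \right)}\right) = \frac{619 \left(-49 + \frac{13}{5}\right)}{72} = \frac{619}{72} \left(- \frac{232}{5}\right) = - \frac{17951}{45}$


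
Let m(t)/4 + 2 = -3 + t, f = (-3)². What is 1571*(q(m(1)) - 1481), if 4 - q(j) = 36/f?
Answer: -2326651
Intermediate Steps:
f = 9
m(t) = -20 + 4*t (m(t) = -8 + 4*(-3 + t) = -8 + (-12 + 4*t) = -20 + 4*t)
q(j) = 0 (q(j) = 4 - 36/9 = 4 - 1*4 = 4 - 4 = 0)
1571*(q(m(1)) - 1481) = 1571*(0 - 1481) = 1571*(-1481) = -2326651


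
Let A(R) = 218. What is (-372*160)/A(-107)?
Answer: -29760/109 ≈ -273.03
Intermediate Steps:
(-372*160)/A(-107) = -372*160/218 = -59520*1/218 = -29760/109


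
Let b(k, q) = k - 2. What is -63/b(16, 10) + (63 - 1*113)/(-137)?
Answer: -1133/274 ≈ -4.1350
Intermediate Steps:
b(k, q) = -2 + k
-63/b(16, 10) + (63 - 1*113)/(-137) = -63/(-2 + 16) + (63 - 1*113)/(-137) = -63/14 + (63 - 113)*(-1/137) = -63*1/14 - 50*(-1/137) = -9/2 + 50/137 = -1133/274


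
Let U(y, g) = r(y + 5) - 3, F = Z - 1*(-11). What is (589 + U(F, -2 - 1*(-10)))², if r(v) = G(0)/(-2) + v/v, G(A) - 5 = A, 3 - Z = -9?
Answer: 1366561/4 ≈ 3.4164e+5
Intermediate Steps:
Z = 12 (Z = 3 - 1*(-9) = 3 + 9 = 12)
G(A) = 5 + A
r(v) = -3/2 (r(v) = (5 + 0)/(-2) + v/v = 5*(-½) + 1 = -5/2 + 1 = -3/2)
F = 23 (F = 12 - 1*(-11) = 12 + 11 = 23)
U(y, g) = -9/2 (U(y, g) = -3/2 - 3 = -9/2)
(589 + U(F, -2 - 1*(-10)))² = (589 - 9/2)² = (1169/2)² = 1366561/4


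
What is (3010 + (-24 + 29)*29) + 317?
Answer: 3472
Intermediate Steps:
(3010 + (-24 + 29)*29) + 317 = (3010 + 5*29) + 317 = (3010 + 145) + 317 = 3155 + 317 = 3472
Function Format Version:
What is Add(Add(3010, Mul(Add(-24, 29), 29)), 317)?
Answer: 3472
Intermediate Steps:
Add(Add(3010, Mul(Add(-24, 29), 29)), 317) = Add(Add(3010, Mul(5, 29)), 317) = Add(Add(3010, 145), 317) = Add(3155, 317) = 3472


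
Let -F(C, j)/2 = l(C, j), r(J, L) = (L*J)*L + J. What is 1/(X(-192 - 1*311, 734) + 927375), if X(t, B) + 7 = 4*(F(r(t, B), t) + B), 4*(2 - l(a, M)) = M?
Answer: 1/929282 ≈ 1.0761e-6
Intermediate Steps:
l(a, M) = 2 - M/4
r(J, L) = J + J*L² (r(J, L) = (J*L)*L + J = J*L² + J = J + J*L²)
F(C, j) = -4 + j/2 (F(C, j) = -2*(2 - j/4) = -4 + j/2)
X(t, B) = -23 + 2*t + 4*B (X(t, B) = -7 + 4*((-4 + t/2) + B) = -7 + 4*(-4 + B + t/2) = -7 + (-16 + 2*t + 4*B) = -23 + 2*t + 4*B)
1/(X(-192 - 1*311, 734) + 927375) = 1/((-23 + 2*(-192 - 1*311) + 4*734) + 927375) = 1/((-23 + 2*(-192 - 311) + 2936) + 927375) = 1/((-23 + 2*(-503) + 2936) + 927375) = 1/((-23 - 1006 + 2936) + 927375) = 1/(1907 + 927375) = 1/929282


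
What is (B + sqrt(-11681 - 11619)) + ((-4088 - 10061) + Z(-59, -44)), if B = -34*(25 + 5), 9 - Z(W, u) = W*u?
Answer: -17756 + 10*I*sqrt(233) ≈ -17756.0 + 152.64*I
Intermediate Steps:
Z(W, u) = 9 - W*u
B = -1020 (B = -34*30 = -1020)
(B + sqrt(-11681 - 11619)) + ((-4088 - 10061) + Z(-59, -44)) = (-1020 + sqrt(-11681 - 11619)) + ((-4088 - 10061) + (9 - 1*(-59)*(-44))) = (-1020 + sqrt(-23300)) + (-14149 + (9 - 2596)) = (-1020 + 10*I*sqrt(233)) + (-14149 - 2587) = (-1020 + 10*I*sqrt(233)) - 16736 = -17756 + 10*I*sqrt(233)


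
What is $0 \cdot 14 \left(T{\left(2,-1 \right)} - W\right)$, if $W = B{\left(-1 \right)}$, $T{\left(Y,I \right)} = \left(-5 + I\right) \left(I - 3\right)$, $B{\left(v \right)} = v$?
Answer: $0$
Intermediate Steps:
$T{\left(Y,I \right)} = \left(-5 + I\right) \left(-3 + I\right)$
$W = -1$
$0 \cdot 14 \left(T{\left(2,-1 \right)} - W\right) = 0 \cdot 14 \left(\left(15 + \left(-1\right)^{2} - -8\right) - -1\right) = 0 \left(\left(15 + 1 + 8\right) + 1\right) = 0 \left(24 + 1\right) = 0 \cdot 25 = 0$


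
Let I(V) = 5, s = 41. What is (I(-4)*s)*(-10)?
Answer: -2050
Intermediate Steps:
(I(-4)*s)*(-10) = (5*41)*(-10) = 205*(-10) = -2050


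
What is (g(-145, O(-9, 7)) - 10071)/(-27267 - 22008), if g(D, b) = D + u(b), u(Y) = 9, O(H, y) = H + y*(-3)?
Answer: 10207/49275 ≈ 0.20714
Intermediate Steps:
O(H, y) = H - 3*y
g(D, b) = 9 + D (g(D, b) = D + 9 = 9 + D)
(g(-145, O(-9, 7)) - 10071)/(-27267 - 22008) = ((9 - 145) - 10071)/(-27267 - 22008) = (-136 - 10071)/(-49275) = -10207*(-1/49275) = 10207/49275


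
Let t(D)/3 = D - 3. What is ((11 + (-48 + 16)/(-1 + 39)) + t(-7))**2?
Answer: 142129/361 ≈ 393.71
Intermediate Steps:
t(D) = -9 + 3*D (t(D) = 3*(D - 3) = 3*(-3 + D) = -9 + 3*D)
((11 + (-48 + 16)/(-1 + 39)) + t(-7))**2 = ((11 + (-48 + 16)/(-1 + 39)) + (-9 + 3*(-7)))**2 = ((11 - 32/38) + (-9 - 21))**2 = ((11 - 32*1/38) - 30)**2 = ((11 - 16/19) - 30)**2 = (193/19 - 30)**2 = (-377/19)**2 = 142129/361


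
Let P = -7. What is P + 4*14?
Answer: 49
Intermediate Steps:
P + 4*14 = -7 + 4*14 = -7 + 56 = 49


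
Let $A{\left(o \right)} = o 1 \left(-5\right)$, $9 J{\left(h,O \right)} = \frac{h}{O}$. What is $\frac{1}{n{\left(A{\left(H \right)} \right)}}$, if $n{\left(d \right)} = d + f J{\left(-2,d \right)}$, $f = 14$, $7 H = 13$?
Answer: $- \frac{4095}{36653} \approx -0.11172$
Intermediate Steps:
$H = \frac{13}{7}$ ($H = \frac{1}{7} \cdot 13 = \frac{13}{7} \approx 1.8571$)
$J{\left(h,O \right)} = \frac{h}{9 O}$ ($J{\left(h,O \right)} = \frac{h \frac{1}{O}}{9} = \frac{h}{9 O}$)
$A{\left(o \right)} = - 5 o$ ($A{\left(o \right)} = o \left(-5\right) = - 5 o$)
$n{\left(d \right)} = d - \frac{28}{9 d}$ ($n{\left(d \right)} = d + 14 \cdot \frac{1}{9} \left(-2\right) \frac{1}{d} = d + 14 \left(- \frac{2}{9 d}\right) = d - \frac{28}{9 d}$)
$\frac{1}{n{\left(A{\left(H \right)} \right)}} = \frac{1}{\left(-5\right) \frac{13}{7} - \frac{28}{9 \left(\left(-5\right) \frac{13}{7}\right)}} = \frac{1}{- \frac{65}{7} - \frac{28}{9 \left(- \frac{65}{7}\right)}} = \frac{1}{- \frac{65}{7} - - \frac{196}{585}} = \frac{1}{- \frac{65}{7} + \frac{196}{585}} = \frac{1}{- \frac{36653}{4095}} = - \frac{4095}{36653}$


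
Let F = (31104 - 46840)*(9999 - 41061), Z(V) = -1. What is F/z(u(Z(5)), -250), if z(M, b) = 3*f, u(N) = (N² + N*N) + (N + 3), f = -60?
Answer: -40732636/15 ≈ -2.7155e+6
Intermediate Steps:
F = 488791632 (F = -15736*(-31062) = 488791632)
u(N) = 3 + N + 2*N² (u(N) = (N² + N²) + (3 + N) = 2*N² + (3 + N) = 3 + N + 2*N²)
z(M, b) = -180 (z(M, b) = 3*(-60) = -180)
F/z(u(Z(5)), -250) = 488791632/(-180) = 488791632*(-1/180) = -40732636/15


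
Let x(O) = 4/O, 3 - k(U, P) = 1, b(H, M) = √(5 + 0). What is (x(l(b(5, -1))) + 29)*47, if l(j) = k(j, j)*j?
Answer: 1363 + 94*√5/5 ≈ 1405.0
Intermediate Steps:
b(H, M) = √5
k(U, P) = 2 (k(U, P) = 3 - 1*1 = 3 - 1 = 2)
l(j) = 2*j
(x(l(b(5, -1))) + 29)*47 = (4/((2*√5)) + 29)*47 = (4*(√5/10) + 29)*47 = (2*√5/5 + 29)*47 = (29 + 2*√5/5)*47 = 1363 + 94*√5/5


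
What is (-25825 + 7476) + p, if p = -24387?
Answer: -42736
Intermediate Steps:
(-25825 + 7476) + p = (-25825 + 7476) - 24387 = -18349 - 24387 = -42736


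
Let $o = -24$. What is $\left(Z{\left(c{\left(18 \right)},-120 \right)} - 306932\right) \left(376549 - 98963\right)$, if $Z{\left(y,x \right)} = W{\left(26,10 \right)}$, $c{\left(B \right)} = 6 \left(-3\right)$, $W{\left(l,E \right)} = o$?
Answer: $-85206688216$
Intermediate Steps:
$W{\left(l,E \right)} = -24$
$c{\left(B \right)} = -18$
$Z{\left(y,x \right)} = -24$
$\left(Z{\left(c{\left(18 \right)},-120 \right)} - 306932\right) \left(376549 - 98963\right) = \left(-24 - 306932\right) \left(376549 - 98963\right) = \left(-306956\right) 277586 = -85206688216$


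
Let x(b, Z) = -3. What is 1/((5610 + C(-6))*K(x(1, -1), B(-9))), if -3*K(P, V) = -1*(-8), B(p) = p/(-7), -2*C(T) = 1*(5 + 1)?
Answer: -1/14952 ≈ -6.6881e-5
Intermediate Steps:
C(T) = -3 (C(T) = -(5 + 1)/2 = -6/2 = -½*6 = -3)
B(p) = -p/7 (B(p) = p*(-⅐) = -p/7)
K(P, V) = -8/3 (K(P, V) = -(-1)*(-8)/3 = -⅓*8 = -8/3)
1/((5610 + C(-6))*K(x(1, -1), B(-9))) = 1/((5610 - 3)*(-8/3)) = -3/8/5607 = (1/5607)*(-3/8) = -1/14952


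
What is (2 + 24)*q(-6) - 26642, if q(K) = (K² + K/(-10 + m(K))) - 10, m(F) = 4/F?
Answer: -207611/8 ≈ -25951.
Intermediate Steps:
q(K) = -10 + K² + K/(-10 + 4/K) (q(K) = (K² + K/(-10 + 4/K)) - 10 = -10 + K² + K/(-10 + 4/K))
(2 + 24)*q(-6) - 26642 = (2 + 24)*(5*(8 - 1*(-6)*(20 - 6 - 2*(-6)²))/(2*(-2 + 5*(-6)))) - 26642 = 26*(5*(8 - 1*(-6)*(20 - 6 - 2*36))/(2*(-2 - 30))) - 26642 = 26*((5/2)*(8 - 1*(-6)*(20 - 6 - 72))/(-32)) - 26642 = 26*((5/2)*(-1/32)*(8 - 1*(-6)*(-58))) - 26642 = 26*((5/2)*(-1/32)*(8 - 348)) - 26642 = 26*((5/2)*(-1/32)*(-340)) - 26642 = 26*(425/16) - 26642 = 5525/8 - 26642 = -207611/8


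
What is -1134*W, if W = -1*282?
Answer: 319788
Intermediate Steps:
W = -282
-1134*W = -1134*(-282) = 319788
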